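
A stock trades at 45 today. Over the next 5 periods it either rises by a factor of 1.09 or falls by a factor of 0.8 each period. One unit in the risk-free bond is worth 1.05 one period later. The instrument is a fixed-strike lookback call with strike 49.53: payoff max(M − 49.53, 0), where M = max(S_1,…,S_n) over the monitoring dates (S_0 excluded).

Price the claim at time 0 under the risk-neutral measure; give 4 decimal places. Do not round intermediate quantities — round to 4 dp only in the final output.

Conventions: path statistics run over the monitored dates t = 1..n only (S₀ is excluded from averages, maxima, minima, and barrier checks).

price = 9.2623

Under the martingale measure an up-move has probability p* = 0.8621; value the claim as the probability-weighted average of per-path payoffs, discounted 5 periods at R = 1.05.
Enumerate all 2^5 = 32 price paths (U = up ×1.09, D = down ×0.8); each path with k up-moves has probability p*^k·(1−p*)^(5−k).
DDDDD: M=36.0000, payoff=0.0000, prob=0.000050
UDDDD: M=49.0500, payoff=0.0000, prob=0.000312
DUDDD: M=39.2400, payoff=0.0000, prob=0.000312
UUDDD: M=53.4645, payoff=3.9345, prob=0.001950
DDUDD: M=36.0000, payoff=0.0000, prob=0.000312
UDUDD: M=49.0500, payoff=0.0000, prob=0.001950
DUUDD: M=42.7716, payoff=0.0000, prob=0.001950
UUUDD: M=58.2763, payoff=8.7463, prob=0.012188
DDDUD: M=36.0000, payoff=0.0000, prob=0.000312
UDDUD: M=49.0500, payoff=0.0000, prob=0.001950
DUDUD: M=39.2400, payoff=0.0000, prob=0.001950
UUDUD: M=53.4645, payoff=3.9345, prob=0.012188
DDUUD: M=36.0000, payoff=0.0000, prob=0.001950
UDUUD: M=49.0500, payoff=0.0000, prob=0.012188
DUUUD: M=46.6210, payoff=0.0000, prob=0.012188
UUUUD: M=63.5212, payoff=13.9912, prob=0.076178
DDDDU: M=36.0000, payoff=0.0000, prob=0.000312
UDDDU: M=49.0500, payoff=0.0000, prob=0.001950
DUDDU: M=39.2400, payoff=0.0000, prob=0.001950
UUDDU: M=53.4645, payoff=3.9345, prob=0.012188
DDUDU: M=36.0000, payoff=0.0000, prob=0.001950
UDUDU: M=49.0500, payoff=0.0000, prob=0.012188
DUUDU: M=42.7716, payoff=0.0000, prob=0.012188
UUUDU: M=58.2763, payoff=8.7463, prob=0.076178
DDDUU: M=36.0000, payoff=0.0000, prob=0.001950
UDDUU: M=49.0500, payoff=0.0000, prob=0.012188
DUDUU: M=39.2400, payoff=0.0000, prob=0.012188
UUDUU: M=53.4645, payoff=3.9345, prob=0.076178
DDUUU: M=37.2968, payoff=0.0000, prob=0.012188
UDUUU: M=50.8169, payoff=1.2869, prob=0.076178
DUUUU: M=50.8169, payoff=1.2869, prob=0.076178
UUUUU: M=69.2381, payoff=19.7081, prob=0.476113
Price = Σ prob·payoff / R^5 = 11.821354 / 1.276282 = 9.2623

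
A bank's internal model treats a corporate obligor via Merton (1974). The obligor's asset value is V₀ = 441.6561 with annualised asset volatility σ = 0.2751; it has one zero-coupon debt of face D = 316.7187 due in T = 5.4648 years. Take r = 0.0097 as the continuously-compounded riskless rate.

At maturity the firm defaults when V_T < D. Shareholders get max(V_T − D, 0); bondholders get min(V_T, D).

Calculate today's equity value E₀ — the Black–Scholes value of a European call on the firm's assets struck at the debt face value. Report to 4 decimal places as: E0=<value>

With assets at 441.6561 and a single debt payment of 316.7187 at 5.4648 years:
d₁ = [ln(V₀/D) + (r + σ²/2)T] / (σ√T)
   = [ln(441.6561/316.7187) + (0.0097 + 0.5·0.2751²)·5.4648] / (0.2751·√5.4648)
   = [0.332518 + 0.259797] / 0.643099 = 0.921031
d₂ = d₁ − σ√T = 0.921031 − 0.643099 = 0.277932
N(d₁) = 0.821483,  N(d₂) = 0.609468,  e^(−rT) = 0.948372
E₀ = V₀·N(d₁) − D·e^(−rT)·N(d₂)
   = 441.6561·0.821483 − 316.7187·0.948372·0.609468 = 179.748846

E0=179.7488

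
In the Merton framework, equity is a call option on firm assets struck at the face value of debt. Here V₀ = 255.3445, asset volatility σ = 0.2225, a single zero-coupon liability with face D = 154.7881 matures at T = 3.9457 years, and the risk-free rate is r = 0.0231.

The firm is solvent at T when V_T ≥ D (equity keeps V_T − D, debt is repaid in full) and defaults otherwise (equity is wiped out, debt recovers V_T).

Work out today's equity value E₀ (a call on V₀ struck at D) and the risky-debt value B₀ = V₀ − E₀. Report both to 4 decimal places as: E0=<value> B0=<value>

E0=117.4990 B0=137.8455

Work the structural quantities from V₀ = 255.3445 against face 154.7881:
d₁ = [ln(V₀/D) + (r + σ²/2)T] / (σ√T)
   = [ln(255.3445/154.7881) + (0.0231 + 0.5·0.2225²)·3.9457] / (0.2225·√3.9457)
   = [0.500557 + 0.188814] / 0.441969 = 1.559771
d₂ = d₁ − σ√T = 1.559771 − 0.441969 = 1.117801
N(d₁) = 0.940593,  N(d₂) = 0.868174,  e^(−rT) = 0.912885
E₀ = V₀·N(d₁) − D·e^(−rT)·N(d₂)
   = 255.3445·0.940593 − 154.7881·0.912885·0.868174 = 117.499034
B₀ = V₀ − E₀ = 255.3445 − 117.499034 = 137.845466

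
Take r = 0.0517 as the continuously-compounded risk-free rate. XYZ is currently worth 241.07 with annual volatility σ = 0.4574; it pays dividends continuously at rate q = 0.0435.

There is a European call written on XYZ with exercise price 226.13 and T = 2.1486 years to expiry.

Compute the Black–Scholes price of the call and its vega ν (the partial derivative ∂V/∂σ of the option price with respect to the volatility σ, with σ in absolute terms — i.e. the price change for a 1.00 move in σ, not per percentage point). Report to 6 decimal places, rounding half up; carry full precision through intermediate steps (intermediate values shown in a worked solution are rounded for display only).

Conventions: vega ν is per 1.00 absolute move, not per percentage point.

σ√T = 0.4574·√2.1486 = 0.670462
d₁ = (ln(S/K) + (r−q+σ²/2)T) / (σ√T) = (ln(241.07/226.13) + (0.0517−0.0435+0.4574²/2)·2.1486) / 0.670462 = (0.063977 + 0.242378) / 0.670462 = 0.456932
d₂ = d₁ − σ√T = 0.456932 − 0.670462 = -0.213530
e^{−rT} = 0.894865
e^{−qT} = 0.910771
N(d₁) = 0.676140,  N(d₂) = 0.415457
Call price V = S·e^{−qT}·N(d₁) − K·e^{−rT}·N(d₂) = 148.452948 − 84.070093 = 64.382855
φ(d₁) = (1/√(2π))·e^{−d₁²/2} = 0.359395
ν = S·e^{−qT}·φ(d₁)·√T = 115.665179

price = 64.382855
ν = 115.665179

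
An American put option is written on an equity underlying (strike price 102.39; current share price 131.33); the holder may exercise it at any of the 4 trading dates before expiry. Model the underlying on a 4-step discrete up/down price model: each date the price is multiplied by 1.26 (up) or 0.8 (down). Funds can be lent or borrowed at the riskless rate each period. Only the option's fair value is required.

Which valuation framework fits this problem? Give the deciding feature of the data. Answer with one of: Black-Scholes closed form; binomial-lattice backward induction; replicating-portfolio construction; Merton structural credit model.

framework: binomial-lattice backward induction

Key observation: the exercise right at every one of the 4 steps is what matters: each node needs max(102.39 − S, continuation), which only the stepwise tree valuation starting from spot 131.33 delivers.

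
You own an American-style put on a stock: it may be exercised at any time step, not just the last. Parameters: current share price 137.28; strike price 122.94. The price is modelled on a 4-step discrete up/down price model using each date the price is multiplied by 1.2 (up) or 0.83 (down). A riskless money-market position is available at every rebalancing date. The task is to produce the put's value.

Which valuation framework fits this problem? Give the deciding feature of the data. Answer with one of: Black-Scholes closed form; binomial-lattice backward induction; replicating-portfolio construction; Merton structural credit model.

Key observation: the defining feature is the embedded early-exercise option across 4 discrete dates on the spot-137.28 tree; pricing the strike-122.94 put means working backward with an exercise test at every node.

framework: binomial-lattice backward induction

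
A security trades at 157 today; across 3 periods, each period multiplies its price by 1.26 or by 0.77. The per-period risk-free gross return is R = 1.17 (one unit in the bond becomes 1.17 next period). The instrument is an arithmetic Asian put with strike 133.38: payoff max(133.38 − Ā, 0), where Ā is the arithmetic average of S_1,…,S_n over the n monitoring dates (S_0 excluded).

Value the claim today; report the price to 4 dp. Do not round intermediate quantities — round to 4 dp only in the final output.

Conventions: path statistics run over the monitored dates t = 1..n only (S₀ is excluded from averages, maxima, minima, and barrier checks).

price = 0.5977

Under the martingale measure an up-move has probability p* = 0.8163; value the claim as the probability-weighted average of per-path payoffs, discounted 3 periods at R = 1.17.
Enumerate all 2^3 = 8 price paths (U = up ×1.26, D = down ×0.77); each path with k up-moves has probability p*^k·(1−p*)^(3−k).
DDD: Ā=95.2170, payoff=38.1630, prob=0.006196
UDD: Ā=155.8096, payoff=0.0000, prob=0.027540
DUD: Ā=130.1663, payoff=3.2137, prob=0.027540
UUD: Ā=212.9994, payoff=0.0000, prob=0.122398
DDU: Ā=110.4209, payoff=22.9591, prob=0.027540
UDU: Ā=180.6888, payoff=0.0000, prob=0.122398
DUU: Ā=155.0455, payoff=0.0000, prob=0.122398
UUU: Ā=253.7107, payoff=0.0000, prob=0.543991
Price = Σ prob·payoff / R^3 = 0.957260 / 1.601613 = 0.5977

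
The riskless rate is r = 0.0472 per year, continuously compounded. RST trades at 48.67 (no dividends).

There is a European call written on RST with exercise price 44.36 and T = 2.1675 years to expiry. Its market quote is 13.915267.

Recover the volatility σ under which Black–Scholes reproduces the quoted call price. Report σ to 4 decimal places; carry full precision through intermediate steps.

At σ = 0.3484 the Black–Scholes value reproduces the quote:
σ√T = 0.3484·√2.1675 = 0.512930
d₁ = (ln(S/K) + (r+σ²/2)T) / (σ√T) = (ln(48.67/44.36) + (0.0472+0.3484²/2)·2.1675) / 0.512930 = (0.092725 + 0.233854) / 0.512930 = 0.636694
d₂ = d₁ − σ√T = 0.636694 − 0.512930 = 0.123764
e^{−rT} = 0.902753
N(d₁) = 0.737838,  N(d₂) = 0.549249
V = S·N(d₁) − K·e^{−rT}·N(d₂) = 35.910567 − 21.995300 = 13.915267 (equal to the quote); since ∂V/∂σ > 0 for all σ, the implied volatility is unique

sigma = 0.3484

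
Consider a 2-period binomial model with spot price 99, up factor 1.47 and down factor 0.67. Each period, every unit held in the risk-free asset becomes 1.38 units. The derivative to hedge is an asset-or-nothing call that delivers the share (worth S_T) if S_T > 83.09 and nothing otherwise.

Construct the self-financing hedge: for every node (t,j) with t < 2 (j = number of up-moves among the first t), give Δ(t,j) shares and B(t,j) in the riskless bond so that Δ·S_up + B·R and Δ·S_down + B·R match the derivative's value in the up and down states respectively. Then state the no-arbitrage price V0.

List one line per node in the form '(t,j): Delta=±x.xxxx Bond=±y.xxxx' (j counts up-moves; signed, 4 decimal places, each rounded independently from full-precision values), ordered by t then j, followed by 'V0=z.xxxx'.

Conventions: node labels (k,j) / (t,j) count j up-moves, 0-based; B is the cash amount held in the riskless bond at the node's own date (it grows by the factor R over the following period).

(0,0): Delta=1.0457 Bond=-4.8240
(1,0): Delta=1.8375 Bond=-59.1743
(1,1): Delta=1.0000 Bond=0.0000
V0=98.7047

Under the risk-neutral measure, an up-move has probability p* = (R−d)/(u−d) = 0.8875 and values discount at R = 1.38.
At maturity the claim pays: V(2,0)=0.0000, V(2,1)=97.5051, V(2,2)=213.9291
  t=1,j=0: stock 66.3300 → up 97.5051 (V=97.5051), down 44.4411 (V=0.0000). Price 62.7071; hedge Δ=1.8375, bond B=-59.1743.
  t=1,j=1: stock 145.5300 → up 213.9291 (V=213.9291), down 97.5051 (V=97.5051). Price 145.5300; hedge Δ=1.0000, bond B=0.0000.
  t=0,j=0: stock 99.0000 → up 145.5300 (V=145.5300), down 66.3300 (V=62.7071). Price 98.7047; hedge Δ=1.0457, bond B=-4.8240.
Sanity check at the root: Δ(0,0)·S0 + B(0,0) reproduces V0 = 98.7047.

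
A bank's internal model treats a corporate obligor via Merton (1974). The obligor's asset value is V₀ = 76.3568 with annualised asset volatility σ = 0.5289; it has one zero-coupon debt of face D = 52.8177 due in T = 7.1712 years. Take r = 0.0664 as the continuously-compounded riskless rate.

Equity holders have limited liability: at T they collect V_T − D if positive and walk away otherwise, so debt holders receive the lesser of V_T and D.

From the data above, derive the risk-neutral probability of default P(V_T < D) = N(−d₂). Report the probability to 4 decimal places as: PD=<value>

PD=0.5445

Equity is a call on the firm's assets struck at D = 52.8177:
d₁ = [ln(V₀/D) + (r + σ²/2)T] / (σ√T)
   = [ln(76.3568/52.8177) + (0.0664 + 0.5·0.5289²)·7.1712] / (0.5289·√7.1712)
   = [0.368571 + 1.479186] / 1.416346 = 1.304594
d₂ = d₁ − σ√T = 1.304594 − 1.416346 = -0.111752
risk-neutral PD = N(−d₂) = N(0.111752) = 0.544490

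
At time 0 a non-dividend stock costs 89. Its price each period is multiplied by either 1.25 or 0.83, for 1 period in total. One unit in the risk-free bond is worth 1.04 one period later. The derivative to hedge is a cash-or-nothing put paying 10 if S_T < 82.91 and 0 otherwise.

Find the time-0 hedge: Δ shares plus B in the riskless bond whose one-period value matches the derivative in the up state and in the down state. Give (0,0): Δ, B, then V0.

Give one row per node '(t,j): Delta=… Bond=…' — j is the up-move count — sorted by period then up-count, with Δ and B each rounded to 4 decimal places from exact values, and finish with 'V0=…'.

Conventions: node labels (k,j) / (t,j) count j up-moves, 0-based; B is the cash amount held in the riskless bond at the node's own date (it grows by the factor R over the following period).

Since d<R<u, set p* = (R−d)/(u−d) = 0.5000; price each node as the discounted p*-expectation of its children.
Terminal payoffs: V(1,0)=10.0000, V(1,1)=0.0000
Node (0,0) S=89.0000: V=(p*·0.0000+(1−p*)·10.0000)/1.04=4.8077; Δ=(0.0000−10.0000)/(111.2500−73.8700)=-0.2675; B=V−Δ·S=28.6172
Verification: the root portfolio costs Δ(0,0)·S0 + B(0,0) = 4.8077, matching V0.

(0,0): Delta=-0.2675 Bond=28.6172
V0=4.8077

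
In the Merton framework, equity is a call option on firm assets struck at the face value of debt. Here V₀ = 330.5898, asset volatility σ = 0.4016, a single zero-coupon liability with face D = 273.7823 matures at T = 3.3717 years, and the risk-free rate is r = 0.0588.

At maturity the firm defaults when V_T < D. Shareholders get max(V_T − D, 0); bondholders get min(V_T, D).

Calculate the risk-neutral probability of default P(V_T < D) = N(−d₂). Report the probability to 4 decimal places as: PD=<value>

With assets at 330.5898 and a single debt payment of 273.7823 at 3.3717 years:
d₁ = [ln(V₀/D) + (r + σ²/2)T] / (σ√T)
   = [ln(330.5898/273.7823) + (0.0588 + 0.5·0.4016²)·3.3717] / (0.4016·√3.3717)
   = [0.188545 + 0.470154] / 0.737426 = 0.893242
d₂ = d₁ − σ√T = 0.893242 − 0.737426 = 0.155816
risk-neutral PD = N(−d₂) = N(-0.155816) = 0.438089

PD=0.4381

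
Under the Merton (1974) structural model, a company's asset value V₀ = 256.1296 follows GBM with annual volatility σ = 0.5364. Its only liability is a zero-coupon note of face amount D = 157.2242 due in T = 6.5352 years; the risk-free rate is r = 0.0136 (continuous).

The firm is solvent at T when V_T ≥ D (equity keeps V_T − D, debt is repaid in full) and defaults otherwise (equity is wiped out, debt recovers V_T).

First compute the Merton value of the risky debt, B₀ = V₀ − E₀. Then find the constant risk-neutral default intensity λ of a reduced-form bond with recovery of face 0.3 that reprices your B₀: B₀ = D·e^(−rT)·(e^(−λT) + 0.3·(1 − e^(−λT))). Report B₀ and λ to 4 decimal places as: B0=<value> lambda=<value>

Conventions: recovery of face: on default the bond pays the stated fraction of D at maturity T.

Work the structural quantities from V₀ = 256.1296 against face 157.2242:
d₁ = [ln(V₀/D) + (r + σ²/2)T] / (σ√T)
   = [ln(256.1296/157.2242) + (0.0136 + 0.5·0.5364²)·6.5352] / (0.5364·√6.5352)
   = [0.488011 + 1.029049] / 1.371255 = 1.106329
d₂ = d₁ − σ√T = 1.106329 − 1.371255 = -0.264926
N(d₁) = 0.865708,  N(d₂) = 0.395533,  e^(−rT) = 0.914957
E₀ = V₀·N(d₁) − D·e^(−rT)·N(d₂)
   = 256.1296·0.865708 − 157.2242·0.914957·0.395533 = 164.834658
B₀ = V₀ − E₀ = 256.1296 − 164.834658 = 91.294942
e^(−λT) = (B₀·e^(rT)/D − 0.3)/(1 − 0.3) = (91.2949·1.092948/157.2242 − 0.3)/0.7 = 0.47805551
λ = −ln(0.47805551)/6.5352 = 0.112931

B0=91.2949 lambda=0.1129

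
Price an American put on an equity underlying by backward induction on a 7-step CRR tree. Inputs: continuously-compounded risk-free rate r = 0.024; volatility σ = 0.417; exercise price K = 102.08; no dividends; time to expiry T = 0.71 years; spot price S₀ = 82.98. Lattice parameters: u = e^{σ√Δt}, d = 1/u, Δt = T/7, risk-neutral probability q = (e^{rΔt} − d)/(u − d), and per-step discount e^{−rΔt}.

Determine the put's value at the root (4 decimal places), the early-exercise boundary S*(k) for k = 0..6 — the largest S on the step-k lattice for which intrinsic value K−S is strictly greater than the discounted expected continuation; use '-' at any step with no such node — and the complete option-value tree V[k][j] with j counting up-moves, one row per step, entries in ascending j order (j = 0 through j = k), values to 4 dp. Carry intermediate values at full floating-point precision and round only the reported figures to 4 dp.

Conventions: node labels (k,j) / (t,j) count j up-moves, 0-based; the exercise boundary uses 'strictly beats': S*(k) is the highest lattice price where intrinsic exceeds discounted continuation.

Δt=0.10143, u=1.14203, d=0.87564, q=0.47600, disc=e^(-rΔt)=0.99757
k=7 terminal: V=max(K-S,0) → 69.3281 59.3641 46.3687 29.4198 7.3145 0.0000 0.0000 0.0000
k=6: j=0 S=37.4036 intr=64.6764 cont=64.4282 V=64.6764[EX]; j=1 S=48.7828 intr=53.2972 cont=53.0490 V=53.2972[EX]; j=2 S=63.6239 intr=38.4561 cont=38.2080 V=38.4561[EX]; j=3 S=82.9800 intr=19.1000 cont=18.8518 V=19.1000[EX]; j=4 S=108.2248 intr=0.0000 cont=3.8235 V=3.8235[hold]; j=5 S=141.1498 intr=0.0000 cont=0.0000 V=0.0000[hold]; j=6 S=184.0915 intr=0.0000 cont=0.0000 V=0.0000[hold]  S*(6)=82.9800
k=5: j=0 S=42.7159 intr=59.3641 cont=59.1159 V=59.3641[EX]; j=1 S=55.7113 intr=46.3687 cont=46.1205 V=46.3687[EX]; j=2 S=72.6602 intr=29.4198 cont=29.1716 V=29.4198[EX]; j=3 S=94.7655 intr=7.3145 cont=11.7997 V=11.7997[hold]; j=4 S=123.5958 intr=0.0000 cont=1.9987 V=1.9987[hold]; j=5 S=161.1970 intr=0.0000 cont=0.0000 V=0.0000[hold]  S*(5)=72.6602
k=4: j=0 S=48.7828 intr=53.2972 cont=53.0490 V=53.2972[EX]; j=1 S=63.6239 intr=38.4561 cont=38.2080 V=38.4561[EX]; j=2 S=82.9800 intr=19.1000 cont=20.9815 V=20.9815[hold]; j=3 S=108.2248 intr=0.0000 cont=7.1171 V=7.1171[hold]; j=4 S=141.1498 intr=0.0000 cont=1.0448 V=1.0448[hold]  S*(4)=63.6239
k=3: j=0 S=55.7113 intr=46.3687 cont=46.1205 V=46.3687[EX]; j=1 S=72.6602 intr=29.4198 cont=30.0650 V=30.0650[hold]; j=2 S=94.7655 intr=7.3145 cont=14.3471 V=14.3471[hold]; j=3 S=123.5958 intr=0.0000 cont=4.2164 V=4.2164[hold]  S*(3)=55.7113
k=2: j=0 S=63.6239 intr=38.4561 cont=38.5143 V=38.5143[hold]; j=1 S=82.9800 intr=19.1000 cont=22.5285 V=22.5285[hold]; j=2 S=108.2248 intr=0.0000 cont=9.5018 V=9.5018[hold]  S*(2)=-
k=1: j=0 S=72.6602 intr=29.4198 cont=30.8300 V=30.8300[hold]; j=1 S=94.7655 intr=7.3145 cont=16.2881 V=16.2881[hold]  S*(1)=-
k=0: j=0 S=82.9800 intr=19.1000 cont=23.8500 V=23.8500[hold]  S*(0)=-

price = 23.8500
boundary = - - - 55.7113 63.6239 72.6602 82.9800
tree:
23.8500
30.8300 16.2881
38.5143 22.5285 9.5018
46.3687 30.0650 14.3471 4.2164
53.2972 38.4561 20.9815 7.1171 1.0448
59.3641 46.3687 29.4198 11.7997 1.9987 0.0000
64.6764 53.2972 38.4561 19.1000 3.8235 0.0000 0.0000
69.3281 59.3641 46.3687 29.4198 7.3145 0.0000 0.0000 0.0000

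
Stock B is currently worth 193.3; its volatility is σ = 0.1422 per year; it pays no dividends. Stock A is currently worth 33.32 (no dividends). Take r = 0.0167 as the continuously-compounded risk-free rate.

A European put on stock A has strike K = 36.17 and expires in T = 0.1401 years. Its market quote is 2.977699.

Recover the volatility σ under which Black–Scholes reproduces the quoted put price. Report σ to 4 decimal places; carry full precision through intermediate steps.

sigma = 0.2072

At σ = 0.2072 the Black–Scholes value reproduces the quote:
σ√T = 0.2072·√0.1401 = 0.077555
d₁ = (ln(S/K) + (r+σ²/2)T) / (σ√T) = (ln(33.32/36.17) + (0.0167+0.2072²/2)·0.1401) / 0.077555 = (-0.082072 + 0.005347) / 0.077555 = -0.989303
d₂ = d₁ − σ√T = -0.989303 − 0.077555 = -1.066857
e^{−rT} = 0.997663
N(−d₁) = 0.838742,  N(−d₂) = 0.856982
V = K·e^{−rT}·N(−d₂) − S·N(−d₁) = 30.924596 − 27.946898 = 2.977699 (the observed quote) — the price is monotone increasing in volatility, hence this σ is the only solution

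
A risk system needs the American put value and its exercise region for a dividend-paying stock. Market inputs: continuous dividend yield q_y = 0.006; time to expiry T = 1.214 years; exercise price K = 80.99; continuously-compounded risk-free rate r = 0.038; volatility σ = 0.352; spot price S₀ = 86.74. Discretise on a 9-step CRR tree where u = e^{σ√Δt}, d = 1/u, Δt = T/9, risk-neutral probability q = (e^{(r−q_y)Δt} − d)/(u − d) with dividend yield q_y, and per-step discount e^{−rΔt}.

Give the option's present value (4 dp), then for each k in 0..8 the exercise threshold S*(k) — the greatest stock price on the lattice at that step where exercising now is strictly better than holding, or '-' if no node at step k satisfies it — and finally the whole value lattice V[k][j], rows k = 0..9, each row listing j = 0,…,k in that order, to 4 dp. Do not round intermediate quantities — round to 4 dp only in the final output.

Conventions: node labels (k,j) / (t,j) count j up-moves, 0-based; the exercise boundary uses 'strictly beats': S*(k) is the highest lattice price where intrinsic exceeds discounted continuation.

Δt=0.13489, u=1.13801, d=0.87873, q=0.48441, disc=e^(-rΔt)=0.99489
k=9 terminal: V=max(K-S,0) → 53.8937 45.8986 35.5444 22.1351 4.7691 0.0000 0.0000 0.0000 0.0000 0.0000
k=8: j=0 S=30.8358 intr=50.1542 cont=49.7651 V=50.1542[EX]; j=1 S=39.9343 intr=41.0557 cont=40.6739 V=41.0557[EX]; j=2 S=51.7175 intr=29.2725 cont=28.9003 V=29.2725[EX]; j=3 S=66.9774 intr=14.0126 cont=13.6527 V=14.0126[EX]; j=4 S=86.7400 intr=0.0000 cont=2.4463 V=2.4463[hold]; j=5 S=112.3338 intr=0.0000 cont=0.0000 V=0.0000[hold]; j=6 S=145.4794 intr=0.0000 cont=0.0000 V=0.0000[hold]; j=7 S=188.4050 intr=0.0000 cont=0.0000 V=0.0000[hold]; j=8 S=243.9965 intr=0.0000 cont=0.0000 V=0.0000[hold]  S*(8)=66.9774
k=7: j=0 S=35.0914 intr=45.8986 cont=45.5129 V=45.8986[EX]; j=1 S=45.4456 intr=35.5444 cont=35.1671 V=35.5444[EX]; j=2 S=58.8549 intr=22.1351 cont=21.7686 V=22.1351[EX]; j=3 S=76.2209 intr=4.7691 cont=8.3668 V=8.3668[hold]; j=4 S=98.7109 intr=0.0000 cont=1.2549 V=1.2549[hold]; j=5 S=127.8368 intr=0.0000 cont=0.0000 V=0.0000[hold]; j=6 S=165.5568 intr=0.0000 cont=0.0000 V=0.0000[hold]; j=7 S=214.4065 intr=0.0000 cont=0.0000 V=0.0000[hold]  S*(7)=58.8549
k=6: j=0 S=39.9343 intr=41.0557 cont=40.6739 V=41.0557[EX]; j=1 S=51.7175 intr=29.2725 cont=28.9003 V=29.2725[EX]; j=2 S=66.9774 intr=14.0126 cont=15.3865 V=15.3865[hold]; j=3 S=86.7400 intr=0.0000 cont=4.8966 V=4.8966[hold]; j=4 S=112.3338 intr=0.0000 cont=0.6437 V=0.6437[hold]; j=5 S=145.4794 intr=0.0000 cont=0.0000 V=0.0000[hold]; j=6 S=188.4050 intr=0.0000 cont=0.0000 V=0.0000[hold]  S*(6)=51.7175
k=5: j=0 S=45.4456 intr=35.5444 cont=35.1671 V=35.5444[EX]; j=1 S=58.8549 intr=22.1351 cont=22.4308 V=22.4308[hold]; j=2 S=76.2209 intr=4.7691 cont=10.2524 V=10.2524[hold]; j=3 S=98.7109 intr=0.0000 cont=2.8219 V=2.8219[hold]; j=4 S=127.8368 intr=0.0000 cont=0.3302 V=0.3302[hold]; j=5 S=165.5568 intr=0.0000 cont=0.0000 V=0.0000[hold]  S*(5)=45.4456
k=4: j=0 S=51.7175 intr=29.2725 cont=29.0428 V=29.2725[EX]; j=1 S=66.9774 intr=14.0126 cont=16.4469 V=16.4469[hold]; j=2 S=86.7400 intr=0.0000 cont=6.6190 V=6.6190[hold]; j=3 S=112.3338 intr=0.0000 cont=1.6066 V=1.6066[hold]; j=4 S=145.4794 intr=0.0000 cont=0.1694 V=0.1694[hold]  S*(4)=51.7175
k=3: j=0 S=58.8549 intr=22.1351 cont=22.9418 V=22.9418[hold]; j=1 S=76.2209 intr=4.7691 cont=11.6265 V=11.6265[hold]; j=2 S=98.7109 intr=0.0000 cont=4.1695 V=4.1695[hold]; j=3 S=127.8368 intr=0.0000 cont=0.9058 V=0.9058[hold]  S*(3)=-
k=2: j=0 S=66.9774 intr=14.0126 cont=17.3713 V=17.3713[hold]; j=1 S=86.7400 intr=0.0000 cont=7.9733 V=7.9733[hold]; j=2 S=112.3338 intr=0.0000 cont=2.5753 V=2.5753[hold]  S*(2)=-
k=1: j=0 S=76.2209 intr=4.7691 cont=12.7533 V=12.7533[hold]; j=1 S=98.7109 intr=0.0000 cont=5.3311 V=5.3311[hold]  S*(1)=-
k=0: j=0 S=86.7400 intr=0.0000 cont=9.1111 V=9.1111[hold]  S*(0)=-

price = 9.1111
boundary = - - - - 51.7175 45.4456 51.7175 58.8549 66.9774
tree:
9.1111
12.7533 5.3311
17.3713 7.9733 2.5753
22.9418 11.6265 4.1695 0.9058
29.2725 16.4469 6.6190 1.6066 0.1694
35.5444 22.4308 10.2524 2.8219 0.3302 0.0000
41.0557 29.2725 15.3865 4.8966 0.6437 0.0000 0.0000
45.8986 35.5444 22.1351 8.3668 1.2549 0.0000 0.0000 0.0000
50.1542 41.0557 29.2725 14.0126 2.4463 0.0000 0.0000 0.0000 0.0000
53.8937 45.8986 35.5444 22.1351 4.7691 0.0000 0.0000 0.0000 0.0000 0.0000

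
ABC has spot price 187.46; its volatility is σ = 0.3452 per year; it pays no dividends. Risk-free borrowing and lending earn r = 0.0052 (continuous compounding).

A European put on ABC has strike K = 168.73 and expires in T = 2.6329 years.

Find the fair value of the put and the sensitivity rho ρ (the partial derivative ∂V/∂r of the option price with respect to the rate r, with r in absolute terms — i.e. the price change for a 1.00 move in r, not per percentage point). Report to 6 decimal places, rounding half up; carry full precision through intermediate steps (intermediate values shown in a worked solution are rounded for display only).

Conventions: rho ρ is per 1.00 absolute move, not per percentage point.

price = 29.370482
ρ = -230.928824

σ√T = 0.3452·√2.6329 = 0.560129
d₁ = (ln(S/K) + (r+σ²/2)T) / (σ√T) = (ln(187.46/168.73) + (0.0052+0.3452²/2)·2.6329) / 0.560129 = (0.105266 + 0.170563) / 0.560129 = 0.492438
d₂ = d₁ − σ√T = 0.492438 − 0.560129 = -0.067691
e^{−rT} = 0.986402
N(−d₁) = 0.311205,  N(−d₂) = 0.526984
Put price V = K·e^{−rT}·N(−d₂) − S·N(−d₁) = 87.708923 − 58.338441 = 29.370482
ρ = −K·T·e^{−rT}·N(−d₂) = -230.928824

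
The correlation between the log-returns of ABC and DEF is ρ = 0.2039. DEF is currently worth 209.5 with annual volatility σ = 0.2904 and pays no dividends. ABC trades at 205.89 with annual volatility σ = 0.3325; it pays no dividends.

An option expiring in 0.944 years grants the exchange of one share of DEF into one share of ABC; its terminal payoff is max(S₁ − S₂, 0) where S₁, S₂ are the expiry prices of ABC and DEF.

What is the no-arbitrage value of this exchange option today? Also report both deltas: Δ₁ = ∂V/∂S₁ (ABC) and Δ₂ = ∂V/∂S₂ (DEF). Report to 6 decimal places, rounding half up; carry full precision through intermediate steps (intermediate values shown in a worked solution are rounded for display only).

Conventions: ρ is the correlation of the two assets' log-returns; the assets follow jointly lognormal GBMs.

exchange price = 29.781047
Δ1 = 0.558122
Δ2 = -0.406352

σ_eff = √(σ₁² + σ₂² − 2ρσ₁σ₂) = √(0.3325² + 0.2904² − 2·0.2039·0.3325·0.2904) = 0.394350
d₁ = (ln(S₁/S₂) + (q₂ − q₁ + σ_eff²/2)T) / (σ_eff√T) = (ln(205.89/209.5) + (0.0 − 0.0 + 0.077756)·0.944) / 0.383149 = 0.146209
d₂ = d₁ − σ_eff√T = 0.146209 − 0.383149 = -0.236940
N(d₁) = 0.558122,  N(d₂) = 0.406352
V = S₁·e^{−q₁T}·N(d₁) − S₂·e^{−q₂T}·N(d₂) = 114.911723 − 85.130677 = 29.781047
Key observation: the rate r is irrelevant here: denominating values in DEF turns the exchange into a ratio option on S₁/S₂, and discounting at r drops out.
Δ₁ = e^{−q₁T}·N(d₁) = 0.558122;  Δ₂ = −e^{−q₂T}·N(d₂) = -0.406352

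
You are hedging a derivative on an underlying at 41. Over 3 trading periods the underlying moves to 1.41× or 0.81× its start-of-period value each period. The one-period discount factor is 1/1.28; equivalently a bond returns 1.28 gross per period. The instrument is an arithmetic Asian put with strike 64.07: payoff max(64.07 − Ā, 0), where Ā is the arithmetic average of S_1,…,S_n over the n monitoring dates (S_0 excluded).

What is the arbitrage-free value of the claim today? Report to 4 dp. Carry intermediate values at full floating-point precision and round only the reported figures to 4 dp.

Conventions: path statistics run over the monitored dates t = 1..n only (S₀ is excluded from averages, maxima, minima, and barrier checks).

Risk-neutral up-probability p* = (R−d)/(u−d) = (1.28−0.81)/(1.41−0.81) = 0.7833; the claim prices as the p*-weighted sum of path payoffs discounted by R^3.
Enumerate all 2^3 = 8 price paths (U = up ×1.41, D = down ×0.81); each path with k up-moves has probability p*^k·(1−p*)^(3−k).
DDD: Ā=27.2997, payoff=36.7703, prob=0.010171
UDD: Ā=47.5217, payoff=16.5483, prob=0.036773
DUD: Ā=39.3217, payoff=24.7483, prob=0.036773
UUD: Ā=68.4490, payoff=0.0000, prob=0.132949
DDU: Ā=32.6797, payoff=31.3903, prob=0.036773
UDU: Ā=56.8870, payoff=7.1830, prob=0.132949
DUU: Ā=48.6870, payoff=15.3830, prob=0.132949
UUU: Ā=84.7514, payoff=0.0000, prob=0.480662
Price = Σ prob·payoff / R^3 = 6.047060 / 2.097152 = 2.8835

price = 2.8835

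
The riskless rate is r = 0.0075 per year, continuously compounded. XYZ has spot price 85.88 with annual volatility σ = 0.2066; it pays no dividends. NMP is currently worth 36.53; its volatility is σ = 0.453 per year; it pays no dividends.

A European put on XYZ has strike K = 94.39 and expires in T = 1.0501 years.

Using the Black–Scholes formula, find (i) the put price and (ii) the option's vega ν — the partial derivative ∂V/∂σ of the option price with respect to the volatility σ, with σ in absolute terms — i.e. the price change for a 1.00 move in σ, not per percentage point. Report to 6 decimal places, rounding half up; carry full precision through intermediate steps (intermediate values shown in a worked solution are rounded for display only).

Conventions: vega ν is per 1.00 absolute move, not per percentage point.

σ√T = 0.2066·√1.0501 = 0.211712
d₁ = (ln(S/K) + (r+σ²/2)T) / (σ√T) = (ln(85.88/94.39) + (0.0075+0.2066²/2)·1.0501) / 0.211712 = (-0.094484 + 0.030287) / 0.211712 = -0.303230
d₂ = d₁ − σ√T = -0.303230 − 0.211712 = -0.514942
e^{−rT} = 0.992155
N(−d₁) = 0.619143,  N(−d₂) = 0.696703
Put price V = K·e^{−rT}·N(−d₂) − S·N(−d₁) = 65.245924 − 53.171968 = 12.073955
φ(d₁) = (1/√(2π))·e^{−d₁²/2} = 0.381016
ν = S·φ(d₁)·√T = 33.531356

price = 12.073955
ν = 33.531356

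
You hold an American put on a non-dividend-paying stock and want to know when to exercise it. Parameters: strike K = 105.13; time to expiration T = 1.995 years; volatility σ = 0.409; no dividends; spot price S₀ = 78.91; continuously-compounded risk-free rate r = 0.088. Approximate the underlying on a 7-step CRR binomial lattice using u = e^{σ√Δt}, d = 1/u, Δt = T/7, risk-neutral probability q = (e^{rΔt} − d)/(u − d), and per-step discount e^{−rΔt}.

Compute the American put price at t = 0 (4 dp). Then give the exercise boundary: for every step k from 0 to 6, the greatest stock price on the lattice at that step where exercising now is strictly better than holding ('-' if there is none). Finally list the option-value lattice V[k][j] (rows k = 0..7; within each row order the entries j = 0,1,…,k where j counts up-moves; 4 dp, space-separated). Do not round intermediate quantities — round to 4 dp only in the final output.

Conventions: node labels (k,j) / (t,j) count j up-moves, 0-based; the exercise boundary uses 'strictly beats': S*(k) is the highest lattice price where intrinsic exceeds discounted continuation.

price = 29.4587
boundary = - 63.4316 50.9893 63.4316 50.9893 63.4316 78.9100
tree:
29.4587
41.6984 18.8672
54.1407 28.5438 10.2706
64.1424 41.6984 17.0033 4.1451
72.1823 54.1407 27.2443 7.7557 0.7915
78.6450 64.1424 41.6984 14.3561 1.6340 0.0000
83.8401 72.1823 54.1407 26.2200 3.3734 0.0000 0.0000
88.0162 78.6450 64.1424 41.6984 6.9646 0.0000 0.0000 0.0000

params: Δt=0.28500 u=1.24402 d=0.80385 q=0.50333 e^(-rΔt)=0.97523
t_7 payoffs: 88.0162 78.6450 64.1424 41.6984 6.9646 0.0000 0.0000 0.0000
t_6: node(6,0) S=21.2899 payoff=83.8401 vs cont=81.2363 → 83.8401 [stop]  node(6,1) S=32.9477 payoff=72.1823 vs cont=69.5784 → 72.1823 [stop]  node(6,2) S=50.9893 payoff=54.1407 vs cont=51.5368 → 54.1407 [stop]  node(6,3) S=78.9100 payoff=26.2200 vs cont=23.6161 → 26.2200 [stop]  node(6,4) S=122.1195 payoff=0.0000 vs cont=3.3734 → 3.3734 [wait]  node(6,5) S=188.9898 payoff=0.0000 vs cont=0.0000 → 0.0000 [wait]  node(6,6) S=292.4768 payoff=0.0000 vs cont=0.0000 → 0.0000 [wait]  ⇒ S*(6)=78.9100
t_5: node(5,0) S=26.4850 payoff=78.6450 vs cont=76.0412 → 78.6450 [stop]  node(5,1) S=40.9876 payoff=64.1424 vs cont=61.5385 → 64.1424 [stop]  node(5,2) S=63.4316 payoff=41.6984 vs cont=39.0946 → 41.6984 [stop]  node(5,3) S=98.1654 payoff=6.9646 vs cont=14.3561 → 14.3561 [wait]  node(5,4) S=151.9189 payoff=0.0000 vs cont=1.6340 → 1.6340 [wait]  node(5,5) S=235.1066 payoff=0.0000 vs cont=0.0000 → 0.0000 [wait]  ⇒ S*(5)=63.4316
t_4: node(4,0) S=32.9477 payoff=72.1823 vs cont=69.5784 → 72.1823 [stop]  node(4,1) S=50.9893 payoff=54.1407 vs cont=51.5368 → 54.1407 [stop]  node(4,2) S=78.9100 payoff=26.2200 vs cont=27.2443 → 27.2443 [wait]  node(4,3) S=122.1195 payoff=0.0000 vs cont=7.7557 → 7.7557 [wait]  node(4,4) S=188.9898 payoff=0.0000 vs cont=0.7915 → 0.7915 [wait]  ⇒ S*(4)=50.9893
t_3: node(3,0) S=40.9876 payoff=64.1424 vs cont=61.5385 → 64.1424 [stop]  node(3,1) S=63.4316 payoff=41.6984 vs cont=39.5974 → 41.6984 [stop]  node(3,2) S=98.1654 payoff=6.9646 vs cont=17.0033 → 17.0033 [wait]  node(3,3) S=151.9189 payoff=0.0000 vs cont=4.1451 → 4.1451 [wait]  ⇒ S*(3)=63.4316
t_2: node(2,0) S=50.9893 payoff=54.1407 vs cont=51.5368 → 54.1407 [stop]  node(2,1) S=78.9100 payoff=26.2200 vs cont=28.5438 → 28.5438 [wait]  node(2,2) S=122.1195 payoff=0.0000 vs cont=10.2706 → 10.2706 [wait]  ⇒ S*(2)=50.9893
t_1: node(1,0) S=63.4316 payoff=41.6984 vs cont=40.2352 → 41.6984 [stop]  node(1,1) S=98.1654 payoff=6.9646 vs cont=18.8672 → 18.8672 [wait]  ⇒ S*(1)=63.4316
t_0: node(0,0) S=78.9100 payoff=26.2200 vs cont=29.4587 → 29.4587 [wait]  ⇒ S*(0)=-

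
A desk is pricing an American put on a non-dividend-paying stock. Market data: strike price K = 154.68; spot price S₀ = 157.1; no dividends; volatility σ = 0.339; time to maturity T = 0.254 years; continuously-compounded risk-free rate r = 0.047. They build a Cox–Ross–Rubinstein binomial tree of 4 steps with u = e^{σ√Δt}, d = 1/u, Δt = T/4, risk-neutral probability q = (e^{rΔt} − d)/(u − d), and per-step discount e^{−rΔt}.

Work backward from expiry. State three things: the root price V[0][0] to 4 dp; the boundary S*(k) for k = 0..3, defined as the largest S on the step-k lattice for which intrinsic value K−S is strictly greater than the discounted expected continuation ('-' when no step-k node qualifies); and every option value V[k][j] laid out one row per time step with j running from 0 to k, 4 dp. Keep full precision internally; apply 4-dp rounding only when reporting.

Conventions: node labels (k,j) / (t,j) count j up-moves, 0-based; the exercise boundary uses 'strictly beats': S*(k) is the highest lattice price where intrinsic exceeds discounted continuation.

price = 8.4072
boundary = - - 132.4270 121.5842
tree:
8.4072
13.9572 2.8213
22.2530 5.6161 0.0000
33.0958 11.1792 0.0000 0.0000
43.0510 22.2530 0.0000 0.0000 0.0000

Δt=0.06350  u=1.08918  d=0.91812  q=0.49613  discount=0.99702
step 4 (expiry): payoffs max(K−S,0) = 43.0510 22.2530 0.0000 0.0000 0.0000
step 3: (k=3,j=0): S=121.5842, K−S=33.0958, hold=32.6349 ⇒ V=33.0958 exercise | (k=3,j=1): S=144.2369, K−S=10.4431, hold=11.1792 ⇒ V=11.1792 continue | (k=3,j=2): S=171.1102, K−S=0.0000, hold=0.0000 ⇒ V=0.0000 continue | (k=3,j=3): S=202.9904, K−S=0.0000, hold=0.0000 ⇒ V=0.0000 continue  boundary S*=121.5842
step 2: (k=2,j=0): S=132.4270, K−S=22.2530, hold=22.1561 ⇒ V=22.2530 exercise | (k=2,j=1): S=157.1000, K−S=0.0000, hold=5.6161 ⇒ V=5.6161 continue | (k=2,j=2): S=186.3699, K−S=0.0000, hold=0.0000 ⇒ V=0.0000 continue  boundary S*=132.4270
step 1: (k=1,j=0): S=144.2369, K−S=10.4431, hold=13.9572 ⇒ V=13.9572 continue | (k=1,j=1): S=171.1102, K−S=0.0000, hold=2.8213 ⇒ V=2.8213 continue  boundary S*=-
step 0: (k=0,j=0): S=157.1000, K−S=0.0000, hold=8.4072 ⇒ V=8.4072 continue  boundary S*=-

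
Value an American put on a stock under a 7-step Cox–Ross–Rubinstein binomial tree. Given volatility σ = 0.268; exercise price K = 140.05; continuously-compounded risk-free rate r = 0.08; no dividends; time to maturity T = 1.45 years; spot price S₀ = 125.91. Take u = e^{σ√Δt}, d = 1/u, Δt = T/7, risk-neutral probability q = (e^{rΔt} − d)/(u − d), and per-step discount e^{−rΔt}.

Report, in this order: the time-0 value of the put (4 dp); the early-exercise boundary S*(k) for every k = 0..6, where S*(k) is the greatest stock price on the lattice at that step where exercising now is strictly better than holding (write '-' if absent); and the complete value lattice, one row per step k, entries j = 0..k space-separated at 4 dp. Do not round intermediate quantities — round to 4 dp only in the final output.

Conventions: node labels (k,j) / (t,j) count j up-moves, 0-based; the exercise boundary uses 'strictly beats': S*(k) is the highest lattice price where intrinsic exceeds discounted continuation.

params: Δt=0.20714 u=1.12973 d=0.88517 q=0.53787 e^(-rΔt)=0.98357
t_7 payoffs: 86.4395 71.6280 52.7244 28.5981 0.0000 0.0000 0.0000 0.0000
t_6: node(6,0) S=60.5651 payoff=79.4849 vs cont=77.1832 → 79.4849 [stop]  node(6,1) S=77.2980 payoff=62.7520 vs cont=60.4503 → 62.7520 [stop]  node(6,2) S=98.6539 payoff=41.3961 vs cont=39.0944 → 41.3961 [stop]  node(6,3) S=125.9100 payoff=14.1400 vs cont=12.9989 → 14.1400 [stop]  node(6,4) S=160.6964 payoff=0.0000 vs cont=0.0000 → 0.0000 [wait]  node(6,5) S=205.0935 payoff=0.0000 vs cont=0.0000 → 0.0000 [wait]  node(6,6) S=261.7567 payoff=0.0000 vs cont=0.0000 → 0.0000 [wait]  ⇒ S*(6)=125.9100
t_5: node(5,0) S=68.4220 payoff=71.6280 vs cont=69.3263 → 71.6280 [stop]  node(5,1) S=87.3256 payoff=52.7244 vs cont=50.4227 → 52.7244 [stop]  node(5,2) S=111.4519 payoff=28.5981 vs cont=26.2964 → 28.5981 [stop]  node(5,3) S=142.2437 payoff=0.0000 vs cont=6.4271 → 6.4271 [wait]  node(5,4) S=181.5428 payoff=0.0000 vs cont=0.0000 → 0.0000 [wait]  node(5,5) S=231.6994 payoff=0.0000 vs cont=0.0000 → 0.0000 [wait]  ⇒ S*(5)=111.4519
t_4: node(4,0) S=77.2980 payoff=62.7520 vs cont=60.4503 → 62.7520 [stop]  node(4,1) S=98.6539 payoff=41.3961 vs cont=39.0944 → 41.3961 [stop]  node(4,2) S=125.9100 payoff=14.1400 vs cont=16.3990 → 16.3990 [wait]  node(4,3) S=160.6964 payoff=0.0000 vs cont=2.9213 → 2.9213 [wait]  node(4,4) S=205.0935 payoff=0.0000 vs cont=0.0000 → 0.0000 [wait]  ⇒ S*(4)=98.6539
t_3: node(3,0) S=87.3256 payoff=52.7244 vs cont=50.4227 → 52.7244 [stop]  node(3,1) S=111.4519 payoff=28.5981 vs cont=27.4915 → 28.5981 [stop]  node(3,2) S=142.2437 payoff=0.0000 vs cont=8.9994 → 8.9994 [wait]  node(3,3) S=181.5428 payoff=0.0000 vs cont=1.3279 → 1.3279 [wait]  ⇒ S*(3)=111.4519
t_2: node(2,0) S=98.6539 payoff=41.3961 vs cont=39.0944 → 41.3961 [stop]  node(2,1) S=125.9100 payoff=14.1400 vs cont=17.7598 → 17.7598 [wait]  node(2,2) S=160.6964 payoff=0.0000 vs cont=4.7930 → 4.7930 [wait]  ⇒ S*(2)=98.6539
t_1: node(1,0) S=111.4519 payoff=28.5981 vs cont=28.2114 → 28.5981 [stop]  node(1,1) S=142.2437 payoff=0.0000 vs cont=10.6081 → 10.6081 [wait]  ⇒ S*(1)=111.4519
t_0: node(0,0) S=125.9100 payoff=14.1400 vs cont=18.6109 → 18.6109 [wait]  ⇒ S*(0)=-

price = 18.6109
boundary = - 111.4519 98.6539 111.4519 98.6539 111.4519 125.9100
tree:
18.6109
28.5981 10.6081
41.3961 17.7598 4.7930
52.7244 28.5981 8.9994 1.3279
62.7520 41.3961 16.3990 2.9213 0.0000
71.6280 52.7244 28.5981 6.4271 0.0000 0.0000
79.4849 62.7520 41.3961 14.1400 0.0000 0.0000 0.0000
86.4395 71.6280 52.7244 28.5981 0.0000 0.0000 0.0000 0.0000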